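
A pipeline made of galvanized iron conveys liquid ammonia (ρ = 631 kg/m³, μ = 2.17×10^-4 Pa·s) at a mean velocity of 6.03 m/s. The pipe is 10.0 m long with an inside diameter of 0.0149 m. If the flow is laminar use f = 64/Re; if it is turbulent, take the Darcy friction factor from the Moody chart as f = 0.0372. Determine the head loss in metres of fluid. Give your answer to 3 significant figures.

Reynolds number Re = ρVD/μ = 631 · 6.03 · 0.0149 / 0.000217 = 2.613e+05.
Re > 4000 → turbulent; use the Moody-chart value f = 0.0372.
Darcy-Weisbach: ΔP = f(L/D)(ρV²/2) = 0.0372·(10/0.0149)·(631·6.03²/2) = 0.0372·671.1·1.147e+04 = 2.864e+05 Pa.
Head loss h_f = ΔP/(ρg) = 2.864e+05/(631·9.81) = 46.3 m.

h_f ≈ 46.3 m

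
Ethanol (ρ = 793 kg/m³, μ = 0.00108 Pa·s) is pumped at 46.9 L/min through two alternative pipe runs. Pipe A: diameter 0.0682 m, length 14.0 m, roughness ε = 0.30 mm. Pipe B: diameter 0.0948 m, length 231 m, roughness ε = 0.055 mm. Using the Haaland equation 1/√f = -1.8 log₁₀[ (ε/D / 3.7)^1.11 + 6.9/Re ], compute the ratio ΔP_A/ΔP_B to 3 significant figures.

Pipe A: V = Q/A = 0.0007817/0.003653 = 0.214 m/s; Re = 1.072e+04; ε/D = 0.0044; Haaland → f = 0.03627; ΔP_A = f(L/D)(ρV²/2) = 135.2 Pa.
Pipe B: V = Q/A = 0.0007817/0.007058 = 0.1107 m/s; Re = 7709; ε/D = 0.00058; Haaland → f = 0.03384; ΔP_B = f(L/D)(ρV²/2) = 401 Pa.
ΔP_A/ΔP_B = 135.2/401 = 0.337.

ΔP_A/ΔP_B ≈ 0.337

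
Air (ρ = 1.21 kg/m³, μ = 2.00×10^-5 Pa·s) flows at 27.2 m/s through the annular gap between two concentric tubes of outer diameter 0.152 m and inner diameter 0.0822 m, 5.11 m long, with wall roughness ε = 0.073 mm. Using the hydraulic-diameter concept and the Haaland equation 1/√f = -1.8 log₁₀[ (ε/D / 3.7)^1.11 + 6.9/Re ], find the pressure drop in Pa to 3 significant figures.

ΔP ≈ 717 Pa

Hydraulic diameter D_h = 4A/P = D_o - D_i = 0.152 - 0.0822 = 0.0698 m.
Re = ρVD_h/μ = 1.21·27.2·0.0698/2e-05 = 1.149e+05.
ε/D_h = 7.3e-05/0.0698 = 0.00105; Haaland gives 1/√f = -1.8 log₁₀[0.000115+6.01e-05] = 6.762, so f = 0.02187.
ΔP = f(L/D_h)(ρV²/2) = 0.02187·5.11/0.0698·447.6 = 716.7 Pa.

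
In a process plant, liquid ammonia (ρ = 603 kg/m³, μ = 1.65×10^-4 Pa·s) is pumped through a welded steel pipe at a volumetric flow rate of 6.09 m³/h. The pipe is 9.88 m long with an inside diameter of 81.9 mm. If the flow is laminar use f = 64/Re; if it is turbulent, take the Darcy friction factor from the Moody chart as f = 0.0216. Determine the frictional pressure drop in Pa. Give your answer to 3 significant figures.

ΔP ≈ 81.0 Pa

Q = 6.09 m³/h = 6.09/3600 = 0.001692 m³/s.
Cross-sectional area A = πD²/4 = π(0.0819)²/4 = 0.005268 m²; mean velocity V = Q/A = 0.001692/0.005268 = 0.3211 m/s.
Reynolds number Re = ρVD/μ = 603 · 0.3211 · 0.0819 / 0.000165 = 9.611e+04.
Re > 4000 → turbulent; use the Moody-chart value f = 0.0216.
Darcy-Weisbach: ΔP = f(L/D)(ρV²/2) = 0.0216·(9.88/0.0819)·(603·0.3211²/2) = 0.0216·120.6·31.09 = 81.01 Pa.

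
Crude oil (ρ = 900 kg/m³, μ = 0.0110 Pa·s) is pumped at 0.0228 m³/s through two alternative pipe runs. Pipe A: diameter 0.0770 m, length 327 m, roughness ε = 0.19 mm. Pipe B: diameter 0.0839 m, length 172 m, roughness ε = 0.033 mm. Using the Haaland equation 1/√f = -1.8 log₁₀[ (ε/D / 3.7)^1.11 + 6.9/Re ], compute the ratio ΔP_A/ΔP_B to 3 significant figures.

ΔP_A/ΔP_B ≈ 3.41

Pipe A: V = Q/A = 0.0228/0.004657 = 4.896 m/s; Re = 3.085e+04; ε/D = 0.00247; Haaland → f = 0.02865; ΔP_A = f(L/D)(ρV²/2) = 1.312e+06 Pa.
Pipe B: V = Q/A = 0.0228/0.005529 = 4.124 m/s; Re = 2.831e+04; ε/D = 0.000393; Haaland → f = 0.02451; ΔP_B = f(L/D)(ρV²/2) = 3.845e+05 Pa.
ΔP_A/ΔP_B = 1.312e+06/3.845e+05 = 3.41.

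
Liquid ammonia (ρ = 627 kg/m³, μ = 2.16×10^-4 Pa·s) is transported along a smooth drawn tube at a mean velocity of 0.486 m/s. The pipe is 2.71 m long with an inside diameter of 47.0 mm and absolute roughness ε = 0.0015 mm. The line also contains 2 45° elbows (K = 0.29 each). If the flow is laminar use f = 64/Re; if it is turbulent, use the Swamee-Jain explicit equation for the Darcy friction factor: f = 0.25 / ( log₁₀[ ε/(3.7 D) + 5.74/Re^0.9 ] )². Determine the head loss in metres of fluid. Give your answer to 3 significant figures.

h_f ≈ 0.0206 m

Reynolds number Re = ρVD/μ = 627 · 0.486 · 0.047 / 0.000216 = 6.631e+04.
Re > 4000 → turbulent. Relative roughness ε/D = 1.5e-06/0.047 = 3.19e-05. Swamee-Jain: f = 0.25/(log₁₀[3.19e-05/3.7 + 5.74/6.631e+04^0.9])² = 0.25/(log₁₀[8.63e-06 + 0.000263])² = 0.25/(-3.566)² = 0.01965.
Total minor-loss coefficient ΣK = 2·0.29 = 0.58.
ΔP = [f·L/D + ΣK]·(ρV²/2) = [0.01965·2.71/0.047 + 0.58]·(627·0.486²/2) = [1.133 + 0.58]·74.05 = 126.9 Pa.
Head loss h_f = ΔP/(ρg) = 126.9/(627·9.81) = 0.0206 m.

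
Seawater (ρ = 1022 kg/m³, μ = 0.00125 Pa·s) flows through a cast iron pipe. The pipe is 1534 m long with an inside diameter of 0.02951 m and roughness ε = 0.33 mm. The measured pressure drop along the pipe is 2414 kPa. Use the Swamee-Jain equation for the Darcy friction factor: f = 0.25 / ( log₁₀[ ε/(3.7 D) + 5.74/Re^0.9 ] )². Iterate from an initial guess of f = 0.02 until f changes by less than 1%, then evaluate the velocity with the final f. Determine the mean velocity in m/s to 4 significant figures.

V ≈ 1.482 m/s

Rearranging Darcy-Weisbach: V = √(2·ΔP·D/(f·L·ρ)). With ε/D = 0.00033/0.02951 = 0.0112, iterate starting from f = 0.02:
  f = 0.02 → V = √(2·2.414e+06·0.02951/(0.02·1534·1022)) = 2.132 m/s; Re = ρVD/μ = 5.143e+04; f → 0.04082
  f = 0.04082 → V = 1.492 m/s; Re = 3.6e+04; f → 0.04135
  f = 0.04135 → V = 1.482 m/s; Re = 3.577e+04; f → 0.04137
Converged (Δf/f < 1%). With the final f = 0.04137: V = √(2·2.414e+06·0.02951/(0.04137·1534·1022)) = 1.482 m/s.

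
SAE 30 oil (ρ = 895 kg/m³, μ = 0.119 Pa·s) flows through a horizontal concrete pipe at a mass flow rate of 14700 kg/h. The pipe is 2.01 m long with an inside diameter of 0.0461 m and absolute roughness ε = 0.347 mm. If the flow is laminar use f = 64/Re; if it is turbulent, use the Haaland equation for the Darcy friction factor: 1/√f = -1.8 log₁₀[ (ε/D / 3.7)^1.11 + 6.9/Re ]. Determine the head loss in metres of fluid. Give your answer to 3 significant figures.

h_f ≈ 1.12 m

ṁ = 14700 kg/h = 14700/3600 = 4.083 kg/s.
A = πD²/4 = π(0.0461)²/4 = 0.001669 m²; mean velocity V = ṁ/(ρA) = 4.083/(895 · 0.001669) = 2.733 m/s.
Reynolds number Re = ρVD/μ = 895 · 2.733 · 0.0461 / 0.119 = 947.7.
Re < 2300 → laminar flow, so f = 64/Re = 64/947.7 = 0.06753 (the turbulent correlation is not needed).
Darcy-Weisbach: ΔP = f(L/D)(ρV²/2) = 0.06753·(2.01/0.0461)·(895·2.733²/2) = 0.06753·43.6·3343 = 9844 Pa.
Head loss h_f = ΔP/(ρg) = 9844/(895·9.81) = 1.12 m.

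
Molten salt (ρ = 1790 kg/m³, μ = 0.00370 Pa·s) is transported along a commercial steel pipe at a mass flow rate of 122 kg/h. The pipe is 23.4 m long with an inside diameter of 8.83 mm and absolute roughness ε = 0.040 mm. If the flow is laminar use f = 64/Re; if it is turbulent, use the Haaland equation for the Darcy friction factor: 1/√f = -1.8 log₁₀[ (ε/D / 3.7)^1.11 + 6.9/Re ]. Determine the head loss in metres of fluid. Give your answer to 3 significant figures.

ṁ = 122 kg/h = 122/3600 = 0.03389 kg/s.
A = πD²/4 = π(0.00883)²/4 = 6.124e-05 m²; mean velocity V = ṁ/(ρA) = 0.03389/(1790 · 6.124e-05) = 0.3092 m/s.
Reynolds number Re = ρVD/μ = 1790 · 0.3092 · 0.00883 / 0.0037 = 1321.
Re < 2300 → laminar flow, so f = 64/Re = 64/1321 = 0.04846 (the turbulent correlation is not needed).
Darcy-Weisbach: ΔP = f(L/D)(ρV²/2) = 0.04846·(23.4/0.00883)·(1790·0.3092²/2) = 0.04846·2650·85.55 = 1.099e+04 Pa.
Head loss h_f = ΔP/(ρg) = 1.099e+04/(1790·9.81) = 0.626 m.

h_f ≈ 0.626 m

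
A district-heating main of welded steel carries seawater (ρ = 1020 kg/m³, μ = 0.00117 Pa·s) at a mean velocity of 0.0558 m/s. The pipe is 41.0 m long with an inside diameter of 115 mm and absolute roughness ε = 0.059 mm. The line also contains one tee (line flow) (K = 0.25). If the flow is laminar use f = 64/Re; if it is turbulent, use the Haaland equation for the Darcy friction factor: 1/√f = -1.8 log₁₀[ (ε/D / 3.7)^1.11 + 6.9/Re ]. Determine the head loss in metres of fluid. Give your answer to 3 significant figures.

Reynolds number Re = ρVD/μ = 1020 · 0.0558 · 0.115 / 0.00117 = 5594.
Re > 4000 → turbulent. Relative roughness ε/D = 5.9e-05/0.115 = 0.000513. Haaland: 1/√f = -1.8 log₁₀[(0.000513/3.7)^1.11 + 6.9/5594] = -1.8 log₁₀[5.22e-05 + 0.00123] = 5.204, so f = 0.03693.
Total minor-loss coefficient ΣK = 1·0.25 = 0.25.
ΔP = [f·L/D + ΣK]·(ρV²/2) = [0.03693·41/0.115 + 0.25]·(1020·0.0558²/2) = [13.17 + 0.25]·1.588 = 21.31 Pa.
Head loss h_f = ΔP/(ρg) = 21.31/(1020·9.81) = 0.00213 m.

h_f ≈ 0.00213 m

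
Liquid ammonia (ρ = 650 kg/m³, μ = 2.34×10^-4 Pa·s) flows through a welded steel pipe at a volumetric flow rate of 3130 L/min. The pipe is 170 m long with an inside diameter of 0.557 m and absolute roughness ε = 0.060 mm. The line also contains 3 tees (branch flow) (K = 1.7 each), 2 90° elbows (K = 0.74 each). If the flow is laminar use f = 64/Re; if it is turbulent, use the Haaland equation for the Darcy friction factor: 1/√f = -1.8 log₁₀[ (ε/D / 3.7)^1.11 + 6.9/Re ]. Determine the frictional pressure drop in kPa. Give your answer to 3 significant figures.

ΔP ≈ 0.167 kPa

Q = 3130 L/min = 3130/60000 = 0.05217 m³/s.
Cross-sectional area A = πD²/4 = π(0.557)²/4 = 0.2437 m²; mean velocity V = Q/A = 0.05217/0.2437 = 0.2141 m/s.
Reynolds number Re = ρVD/μ = 650 · 0.2141 · 0.557 / 0.000234 = 3.312e+05.
Re > 4000 → turbulent. Relative roughness ε/D = 6e-05/0.557 = 0.000108. Haaland: 1/√f = -1.8 log₁₀[(0.000108/3.7)^1.11 + 6.9/3.312e+05] = -1.8 log₁₀[9.23e-06 + 2.08e-05] = 8.14, so f = 0.01509.
Total minor-loss coefficient ΣK = 3·1.7 + 2·0.74 = 6.58.
ΔP = [f·L/D + ΣK]·(ρV²/2) = [0.01509·170/0.557 + 6.58]·(650·0.2141²/2) = [4.607 + 6.58]·14.9 = 166.6 Pa.
ΔP = 166.6 Pa = 0.167 kPa.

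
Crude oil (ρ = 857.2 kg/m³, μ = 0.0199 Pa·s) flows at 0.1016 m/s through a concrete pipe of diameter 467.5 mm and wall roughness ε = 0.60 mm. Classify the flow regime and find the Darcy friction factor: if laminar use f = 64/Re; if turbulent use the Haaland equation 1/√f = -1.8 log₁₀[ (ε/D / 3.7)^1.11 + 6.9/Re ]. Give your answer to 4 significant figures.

Re = ρVD/μ = 857.2·0.1016·0.4675/0.0199 = 2046.
Re < 2300 → laminar, so f = 64/Re = 0.03128 (roughness is irrelevant in laminar flow).

f ≈ 0.03128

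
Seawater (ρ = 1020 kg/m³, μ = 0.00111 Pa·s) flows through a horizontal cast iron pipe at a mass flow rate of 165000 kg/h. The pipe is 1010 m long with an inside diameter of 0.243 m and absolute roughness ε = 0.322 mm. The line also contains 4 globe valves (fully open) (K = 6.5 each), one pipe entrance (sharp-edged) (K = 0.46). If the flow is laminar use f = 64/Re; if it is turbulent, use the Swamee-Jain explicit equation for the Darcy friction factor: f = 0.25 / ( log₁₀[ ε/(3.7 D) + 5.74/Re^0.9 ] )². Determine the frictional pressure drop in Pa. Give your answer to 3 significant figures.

ṁ = 165000 kg/h = 165000/3600 = 45.83 kg/s.
A = πD²/4 = π(0.243)²/4 = 0.04638 m²; mean velocity V = ṁ/(ρA) = 45.83/(1020 · 0.04638) = 0.9689 m/s.
Reynolds number Re = ρVD/μ = 1020 · 0.9689 · 0.243 / 0.00111 = 2.164e+05.
Re > 4000 → turbulent. Relative roughness ε/D = 0.000322/0.243 = 0.00133. Swamee-Jain: f = 0.25/(log₁₀[0.00133/3.7 + 5.74/2.164e+05^0.9])² = 0.25/(log₁₀[0.000358 + 9.06e-05])² = 0.25/(-3.348)² = 0.0223.
Total minor-loss coefficient ΣK = 4·6.5 + 1·0.46 = 26.5.
ΔP = [f·L/D + ΣK]·(ρV²/2) = [0.0223·1010/0.243 + 26.5]·(1020·0.9689²/2) = [92.7 + 26.5]·478.8 = 5.705e+04 Pa.

ΔP ≈ 57100 Pa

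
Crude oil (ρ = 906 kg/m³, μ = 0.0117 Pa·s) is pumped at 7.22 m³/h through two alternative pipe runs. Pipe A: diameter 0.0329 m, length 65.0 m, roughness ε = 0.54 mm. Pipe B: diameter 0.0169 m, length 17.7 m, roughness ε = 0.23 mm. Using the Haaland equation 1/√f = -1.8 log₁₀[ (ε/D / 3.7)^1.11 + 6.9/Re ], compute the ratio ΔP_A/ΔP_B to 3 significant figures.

Pipe A: V = Q/A = 0.002006/0.0008501 = 2.359 m/s; Re = 6010; ε/D = 0.0164; Haaland → f = 0.05165; ΔP_A = f(L/D)(ρV²/2) = 2.573e+05 Pa.
Pipe B: V = Q/A = 0.002006/0.0002243 = 8.941 m/s; Re = 1.17e+04; ε/D = 0.0136; Haaland → f = 0.04604; ΔP_B = f(L/D)(ρV²/2) = 1.746e+06 Pa.
ΔP_A/ΔP_B = 2.573e+05/1.746e+06 = 0.147.

ΔP_A/ΔP_B ≈ 0.147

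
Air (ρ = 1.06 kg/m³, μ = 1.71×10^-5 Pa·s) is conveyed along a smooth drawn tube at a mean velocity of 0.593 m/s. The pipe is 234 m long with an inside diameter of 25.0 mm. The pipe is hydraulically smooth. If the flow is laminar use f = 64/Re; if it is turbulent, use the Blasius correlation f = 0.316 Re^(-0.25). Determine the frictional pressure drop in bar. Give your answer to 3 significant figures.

ΔP ≈ 0.00121 bar

Reynolds number Re = ρVD/μ = 1.06 · 0.593 · 0.025 / 1.71e-05 = 919.
Re < 2300 → laminar flow, so f = 64/Re = 64/919 = 0.06964 (the turbulent correlation is not needed).
Darcy-Weisbach: ΔP = f(L/D)(ρV²/2) = 0.06964·(234/0.025)·(1.06·0.593²/2) = 0.06964·9360·0.1864 = 121.5 Pa.
ΔP = 121.5 Pa = 0.00121 bar.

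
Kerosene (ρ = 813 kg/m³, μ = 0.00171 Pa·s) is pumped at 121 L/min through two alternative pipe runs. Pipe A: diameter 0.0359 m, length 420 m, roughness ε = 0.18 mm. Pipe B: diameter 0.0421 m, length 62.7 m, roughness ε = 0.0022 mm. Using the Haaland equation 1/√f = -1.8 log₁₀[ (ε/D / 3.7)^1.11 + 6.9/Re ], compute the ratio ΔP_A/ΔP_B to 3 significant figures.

ΔP_A/ΔP_B ≈ 20.7

Pipe A: V = Q/A = 0.002017/0.001012 = 1.992 m/s; Re = 3.401e+04; ε/D = 0.00501; Haaland → f = 0.03283; ΔP_A = f(L/D)(ρV²/2) = 6.196e+05 Pa.
Pipe B: V = Q/A = 0.002017/0.001392 = 1.449 m/s; Re = 2.9e+04; ε/D = 5.23e-05; Haaland → f = 0.0236; ΔP_B = f(L/D)(ρV²/2) = 2.999e+04 Pa.
ΔP_A/ΔP_B = 6.196e+05/2.999e+04 = 20.7.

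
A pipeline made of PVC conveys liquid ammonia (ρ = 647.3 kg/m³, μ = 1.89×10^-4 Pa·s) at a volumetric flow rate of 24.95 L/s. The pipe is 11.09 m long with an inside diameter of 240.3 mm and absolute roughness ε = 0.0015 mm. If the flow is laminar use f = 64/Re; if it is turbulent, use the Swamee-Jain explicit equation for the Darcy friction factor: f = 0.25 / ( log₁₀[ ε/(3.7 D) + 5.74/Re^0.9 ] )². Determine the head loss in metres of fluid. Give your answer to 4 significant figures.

Q = 24.95 L/s = 24.95/1000 = 0.02495 m³/s.
Cross-sectional area A = πD²/4 = π(0.2403)²/4 = 0.04535 m²; mean velocity V = Q/A = 0.02495/0.04535 = 0.5501 m/s.
Reynolds number Re = ρVD/μ = 647.3 · 0.5501 · 0.2403 / 0.000189 = 4.528e+05.
Re > 4000 → turbulent. Relative roughness ε/D = 1.5e-06/0.2403 = 6.24e-06. Swamee-Jain: f = 0.25/(log₁₀[6.24e-06/3.7 + 5.74/4.528e+05^0.9])² = 0.25/(log₁₀[1.69e-06 + 4.66e-05])² = 0.25/(-4.316)² = 0.01342.
Darcy-Weisbach: ΔP = f(L/D)(ρV²/2) = 0.01342·(11.09/0.2403)·(647.3·0.5501²/2) = 0.01342·46.15·97.95 = 60.67 Pa.
Head loss h_f = ΔP/(ρg) = 60.67/(647.3·9.81) = 0.009555 m.

h_f ≈ 0.009555 m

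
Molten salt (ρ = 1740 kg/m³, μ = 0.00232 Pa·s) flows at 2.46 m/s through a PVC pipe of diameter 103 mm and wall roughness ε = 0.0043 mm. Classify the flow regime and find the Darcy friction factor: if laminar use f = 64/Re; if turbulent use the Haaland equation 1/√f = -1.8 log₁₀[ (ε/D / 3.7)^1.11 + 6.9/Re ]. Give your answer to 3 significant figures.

f ≈ 0.0159

Re = ρVD/μ = 1740·2.46·0.103/0.00232 = 1.9e+05.
Re > 4000 → turbulent. ε/D = 4.3e-06/0.103 = 4.17e-05; Haaland: 1/√f = -1.8 log₁₀[3.22e-06 + 3.63e-05] = 7.925, so f = 0.01592.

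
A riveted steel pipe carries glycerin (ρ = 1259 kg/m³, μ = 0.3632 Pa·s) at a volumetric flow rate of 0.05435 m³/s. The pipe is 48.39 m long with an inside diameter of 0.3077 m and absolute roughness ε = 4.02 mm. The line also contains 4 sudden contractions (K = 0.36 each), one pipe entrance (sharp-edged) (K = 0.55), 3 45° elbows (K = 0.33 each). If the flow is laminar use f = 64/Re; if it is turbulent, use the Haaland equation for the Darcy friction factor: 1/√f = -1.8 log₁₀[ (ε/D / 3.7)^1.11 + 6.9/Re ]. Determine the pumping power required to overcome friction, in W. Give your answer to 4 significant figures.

P ≈ 290.4 W

Cross-sectional area A = πD²/4 = π(0.3077)²/4 = 0.07436 m²; mean velocity V = Q/A = 0.05435/0.07436 = 0.7309 m/s.
Reynolds number Re = ρVD/μ = 1259 · 0.7309 · 0.3077 / 0.363 = 779.6.
Re < 2300 → laminar flow, so f = 64/Re = 64/779.6 = 0.0821 (the turbulent correlation is not needed).
Total minor-loss coefficient ΣK = 4·0.36 + 1·0.55 + 3·0.33 = 2.98.
ΔP = [f·L/D + ΣK]·(ρV²/2) = [0.0821·48.39/0.3077 + 2.98]·(1259·0.7309²/2) = [12.91 + 2.98]·336.3 = 5344 Pa.
Pumping power P = QΔP = 0.05435·5344 = 290.43 W = 290.4 W.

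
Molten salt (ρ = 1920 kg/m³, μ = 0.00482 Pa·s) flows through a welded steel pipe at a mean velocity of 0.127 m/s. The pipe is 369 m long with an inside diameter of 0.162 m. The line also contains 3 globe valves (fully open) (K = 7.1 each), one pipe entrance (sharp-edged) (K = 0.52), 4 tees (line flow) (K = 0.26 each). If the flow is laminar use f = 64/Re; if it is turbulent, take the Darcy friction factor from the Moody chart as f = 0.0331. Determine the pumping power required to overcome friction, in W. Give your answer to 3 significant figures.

P ≈ 3.98 W

Reynolds number Re = ρVD/μ = 1920 · 0.127 · 0.162 / 0.00482 = 8195.
Re > 4000 → turbulent; use the Moody-chart value f = 0.0331.
Total minor-loss coefficient ΣK = 3·7.1 + 1·0.52 + 4·0.26 = 22.9.
ΔP = [f·L/D + ΣK]·(ρV²/2) = [0.0331·369/0.162 + 22.9]·(1920·0.127²/2) = [75.39 + 22.9]·15.48 = 1521 Pa.
Q = V·A = 0.127·0.02061 = 0.002618 m³/s.
Pumping power P = QΔP = 0.002618·1521 = 3.982 W = 3.98 W.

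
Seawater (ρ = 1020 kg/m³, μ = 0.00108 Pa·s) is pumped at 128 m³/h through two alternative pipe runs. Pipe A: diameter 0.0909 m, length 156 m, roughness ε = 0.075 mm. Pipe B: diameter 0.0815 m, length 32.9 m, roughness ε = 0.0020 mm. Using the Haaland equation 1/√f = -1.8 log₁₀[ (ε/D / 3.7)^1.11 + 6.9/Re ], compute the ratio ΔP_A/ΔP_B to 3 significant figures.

ΔP_A/ΔP_B ≈ 4.03

Pipe A: V = Q/A = 0.03556/0.00649 = 5.479 m/s; Re = 4.704e+05; ε/D = 0.000825; Haaland → f = 0.01942; ΔP_A = f(L/D)(ρV²/2) = 5.102e+05 Pa.
Pipe B: V = Q/A = 0.03556/0.005217 = 6.816 m/s; Re = 5.246e+05; ε/D = 2.45e-05; Haaland → f = 0.01325; ΔP_B = f(L/D)(ρV²/2) = 1.268e+05 Pa.
ΔP_A/ΔP_B = 5.102e+05/1.268e+05 = 4.03.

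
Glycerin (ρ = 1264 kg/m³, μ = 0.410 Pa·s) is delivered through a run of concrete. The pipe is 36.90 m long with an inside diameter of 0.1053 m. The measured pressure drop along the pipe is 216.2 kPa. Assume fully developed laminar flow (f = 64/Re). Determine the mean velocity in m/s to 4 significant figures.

V ≈ 4.952 m/s

For laminar flow, f = 64/Re with Re = ρVD/μ, so Darcy-Weisbach reduces to ΔP = 32μLV/D². Solving for V: V = ΔP·D²/(32μL) = 2.162e+05·(0.1053)²/(32·0.41·36.9) = 4.952 m/s.
Check: Re = ρVD/μ = 1264·4.952·0.1053/0.41 = 1607 < 2300, so the laminar assumption holds.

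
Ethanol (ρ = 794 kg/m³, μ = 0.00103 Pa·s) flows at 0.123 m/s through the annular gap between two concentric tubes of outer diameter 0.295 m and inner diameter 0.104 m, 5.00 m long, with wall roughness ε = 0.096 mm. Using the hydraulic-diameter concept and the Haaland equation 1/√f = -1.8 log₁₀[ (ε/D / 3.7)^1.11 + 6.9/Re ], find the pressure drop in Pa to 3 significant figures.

ΔP ≈ 4.29 Pa

Hydraulic diameter D_h = 4A/P = D_o - D_i = 0.295 - 0.104 = 0.191 m.
Re = ρVD_h/μ = 794·0.123·0.191/0.00103 = 1.811e+04.
ε/D_h = 9.6e-05/0.191 = 0.000503; Haaland gives 1/√f = -1.8 log₁₀[5.1e-05+0.000381] = 6.056, so f = 0.02727.
ΔP = f(L/D_h)(ρV²/2) = 0.02727·5/0.191·6.006 = 4.287 Pa.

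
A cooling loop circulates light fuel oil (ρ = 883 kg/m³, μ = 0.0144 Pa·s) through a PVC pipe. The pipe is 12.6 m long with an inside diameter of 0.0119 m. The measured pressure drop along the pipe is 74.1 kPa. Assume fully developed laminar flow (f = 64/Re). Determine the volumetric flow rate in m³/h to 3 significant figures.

For laminar flow, f = 64/Re with Re = ρVD/μ, so Darcy-Weisbach reduces to ΔP = 32μLV/D². Solving for V: V = ΔP·D²/(32μL) = 7.41e+04·(0.0119)²/(32·0.0144·12.6) = 1.807 m/s.
Check: Re = ρVD/μ = 883·1.807·0.0119/0.0144 = 1319 < 2300, so the laminar assumption holds.
Q = V·A = 1.807·(π/4·0.0119²) = 0.000201 m³/s = 0.724 m³/h.

Q ≈ 0.724 m³/h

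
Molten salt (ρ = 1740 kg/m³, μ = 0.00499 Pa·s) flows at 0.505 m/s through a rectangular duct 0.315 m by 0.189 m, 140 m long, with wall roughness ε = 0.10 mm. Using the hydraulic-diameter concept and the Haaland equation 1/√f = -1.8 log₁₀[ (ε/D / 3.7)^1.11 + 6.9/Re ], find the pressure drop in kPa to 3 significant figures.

ΔP ≈ 2.99 kPa

Hydraulic diameter D_h = 4A/P = 4·(0.315·0.189)/(2·(0.315+0.189)) = 0.2381/1.008 = 0.2362 m.
Re = ρVD_h/μ = 1740·0.505·0.2362/0.00499 = 4.16e+04.
ε/D_h = 0.0001/0.2362 = 0.000423; Haaland gives 1/√f = -1.8 log₁₀[4.22e-05+0.000166] = 6.627, so f = 0.02277.
ΔP = f(L/D_h)(ρV²/2) = 0.02277·140/0.2362·221.9 = 2993 Pa.
ΔP = 2.99 kPa.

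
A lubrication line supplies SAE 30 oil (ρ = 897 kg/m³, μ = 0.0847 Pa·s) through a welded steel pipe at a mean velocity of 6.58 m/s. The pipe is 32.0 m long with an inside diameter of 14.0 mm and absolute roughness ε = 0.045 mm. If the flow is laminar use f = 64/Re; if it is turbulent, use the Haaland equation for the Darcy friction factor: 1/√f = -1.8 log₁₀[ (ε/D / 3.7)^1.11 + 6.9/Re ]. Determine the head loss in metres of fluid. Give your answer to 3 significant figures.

h_f ≈ 331 m

Reynolds number Re = ρVD/μ = 897 · 6.58 · 0.014 / 0.0847 = 975.6.
Re < 2300 → laminar flow, so f = 64/Re = 64/975.6 = 0.0656 (the turbulent correlation is not needed).
Darcy-Weisbach: ΔP = f(L/D)(ρV²/2) = 0.0656·(32/0.014)·(897·6.58²/2) = 0.0656·2286·1.942e+04 = 2.912e+06 Pa.
Head loss h_f = ΔP/(ρg) = 2.912e+06/(897·9.81) = 331 m.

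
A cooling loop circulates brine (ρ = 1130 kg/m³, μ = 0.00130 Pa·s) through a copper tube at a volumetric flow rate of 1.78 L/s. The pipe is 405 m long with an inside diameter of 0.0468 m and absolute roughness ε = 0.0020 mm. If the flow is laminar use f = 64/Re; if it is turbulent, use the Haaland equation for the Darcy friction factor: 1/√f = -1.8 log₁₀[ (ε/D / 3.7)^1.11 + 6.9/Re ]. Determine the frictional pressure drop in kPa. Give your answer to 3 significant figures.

Q = 1.78 L/s = 1.78/1000 = 0.00178 m³/s.
Cross-sectional area A = πD²/4 = π(0.0468)²/4 = 0.00172 m²; mean velocity V = Q/A = 0.00178/0.00172 = 1.035 m/s.
Reynolds number Re = ρVD/μ = 1130 · 1.035 · 0.0468 / 0.0013 = 4.209e+04.
Re > 4000 → turbulent. Relative roughness ε/D = 2e-06/0.0468 = 4.27e-05. Haaland: 1/√f = -1.8 log₁₀[(4.27e-05/3.7)^1.11 + 6.9/4.209e+04] = -1.8 log₁₀[3.31e-06 + 0.000164] = 6.798, so f = 0.02164.
Darcy-Weisbach: ΔP = f(L/D)(ρV²/2) = 0.02164·(405/0.0468)·(1130·1.035²/2) = 0.02164·8654·605 = 1.133e+05 Pa.
ΔP = 1.133e+05 Pa = 113 kPa.

ΔP ≈ 113 kPa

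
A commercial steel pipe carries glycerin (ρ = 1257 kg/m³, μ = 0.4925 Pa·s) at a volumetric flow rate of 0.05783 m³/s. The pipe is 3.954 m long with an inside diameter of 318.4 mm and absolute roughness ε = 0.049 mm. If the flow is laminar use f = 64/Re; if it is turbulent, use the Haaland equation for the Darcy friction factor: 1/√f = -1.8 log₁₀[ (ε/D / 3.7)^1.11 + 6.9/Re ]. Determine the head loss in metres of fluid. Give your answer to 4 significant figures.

Cross-sectional area A = πD²/4 = π(0.3184)²/4 = 0.07962 m²; mean velocity V = Q/A = 0.05783/0.07962 = 0.7263 m/s.
Reynolds number Re = ρVD/μ = 1257 · 0.7263 · 0.3184 / 0.492 = 590.2.
Re < 2300 → laminar flow, so f = 64/Re = 64/590.2 = 0.1084 (the turbulent correlation is not needed).
Darcy-Weisbach: ΔP = f(L/D)(ρV²/2) = 0.1084·(3.954/0.3184)·(1257·0.7263²/2) = 0.1084·12.42·331.5 = 446.4 Pa.
Head loss h_f = ΔP/(ρg) = 446.4/(1257·9.81) = 0.03620 m.

h_f ≈ 0.03620 m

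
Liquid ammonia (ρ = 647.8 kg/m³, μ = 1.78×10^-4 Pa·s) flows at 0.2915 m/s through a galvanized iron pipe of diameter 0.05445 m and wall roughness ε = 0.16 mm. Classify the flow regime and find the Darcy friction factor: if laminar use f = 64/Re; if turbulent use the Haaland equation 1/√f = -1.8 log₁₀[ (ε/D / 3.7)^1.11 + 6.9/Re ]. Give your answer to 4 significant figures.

Re = ρVD/μ = 647.8·0.2915·0.05445/0.000178 = 5.776e+04.
Re > 4000 → turbulent. ε/D = 0.00016/0.05445 = 0.00294; Haaland: 1/√f = -1.8 log₁₀[0.000362 + 0.000119] = 5.971, so f = 0.02805.

f ≈ 0.02805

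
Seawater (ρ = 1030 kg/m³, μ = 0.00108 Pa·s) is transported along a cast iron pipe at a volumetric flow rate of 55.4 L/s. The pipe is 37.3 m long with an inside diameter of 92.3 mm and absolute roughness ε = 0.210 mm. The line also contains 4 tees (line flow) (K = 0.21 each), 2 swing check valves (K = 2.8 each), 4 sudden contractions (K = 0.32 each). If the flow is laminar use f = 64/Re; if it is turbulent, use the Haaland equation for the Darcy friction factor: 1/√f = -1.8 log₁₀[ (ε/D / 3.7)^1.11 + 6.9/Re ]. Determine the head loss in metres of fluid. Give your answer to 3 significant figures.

Q = 55.4 L/s = 55.4/1000 = 0.0554 m³/s.
Cross-sectional area A = πD²/4 = π(0.0923)²/4 = 0.006691 m²; mean velocity V = Q/A = 0.0554/0.006691 = 8.28 m/s.
Reynolds number Re = ρVD/μ = 1030 · 8.28 · 0.0923 / 0.00108 = 7.288e+05.
Re > 4000 → turbulent. Relative roughness ε/D = 0.00021/0.0923 = 0.00228. Haaland: 1/√f = -1.8 log₁₀[(0.00228/3.7)^1.11 + 6.9/7.288e+05] = -1.8 log₁₀[0.000273 + 9.47e-06] = 6.389, so f = 0.0245.
Total minor-loss coefficient ΣK = 4·0.21 + 2·2.8 + 4·0.32 = 7.72.
ΔP = [f·L/D + ΣK]·(ρV²/2) = [0.0245·37.3/0.0923 + 7.72]·(1030·8.28²/2) = [9.899 + 7.72]·3.531e+04 = 6.221e+05 Pa.
Head loss h_f = ΔP/(ρg) = 6.221e+05/(1030·9.81) = 61.6 m.

h_f ≈ 61.6 m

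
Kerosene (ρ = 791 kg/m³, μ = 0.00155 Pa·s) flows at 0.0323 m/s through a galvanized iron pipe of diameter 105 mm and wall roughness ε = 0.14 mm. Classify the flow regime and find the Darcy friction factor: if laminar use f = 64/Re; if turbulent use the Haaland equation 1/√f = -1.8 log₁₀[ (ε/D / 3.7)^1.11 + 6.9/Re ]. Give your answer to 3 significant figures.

f ≈ 0.0370

Re = ρVD/μ = 791·0.0323·0.105/0.00155 = 1731.
Re < 2300 → laminar, so f = 64/Re = 0.03698 (roughness is irrelevant in laminar flow).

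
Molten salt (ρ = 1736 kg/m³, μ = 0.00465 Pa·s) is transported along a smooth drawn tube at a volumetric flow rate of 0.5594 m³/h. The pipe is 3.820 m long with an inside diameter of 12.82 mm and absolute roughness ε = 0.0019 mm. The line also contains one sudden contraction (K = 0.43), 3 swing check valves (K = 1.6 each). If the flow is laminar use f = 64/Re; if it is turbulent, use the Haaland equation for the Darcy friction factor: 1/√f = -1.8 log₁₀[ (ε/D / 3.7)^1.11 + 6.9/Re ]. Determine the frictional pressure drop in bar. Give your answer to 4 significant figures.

Q = 0.5594 m³/h = 0.5594/3600 = 0.0001554 m³/s.
Cross-sectional area A = πD²/4 = π(0.01282)²/4 = 0.0001291 m²; mean velocity V = Q/A = 0.0001554/0.0001291 = 1.204 m/s.
Reynolds number Re = ρVD/μ = 1736 · 1.204 · 0.01282 / 0.00465 = 5762.
Re > 4000 → turbulent. Relative roughness ε/D = 1.9e-06/0.01282 = 0.000148. Haaland: 1/√f = -1.8 log₁₀[(0.000148/3.7)^1.11 + 6.9/5762] = -1.8 log₁₀[1.32e-05 + 0.0012] = 5.251, so f = 0.03627.
Total minor-loss coefficient ΣK = 1·0.43 + 3·1.6 = 5.23.
ΔP = [f·L/D + ΣK]·(ρV²/2) = [0.03627·3.82/0.01282 + 5.23]·(1736·1.204²/2) = [10.81 + 5.23]·1258 = 2.017e+04 Pa.
ΔP = 2.017e+04 Pa = 0.2017 bar.

ΔP ≈ 0.2017 bar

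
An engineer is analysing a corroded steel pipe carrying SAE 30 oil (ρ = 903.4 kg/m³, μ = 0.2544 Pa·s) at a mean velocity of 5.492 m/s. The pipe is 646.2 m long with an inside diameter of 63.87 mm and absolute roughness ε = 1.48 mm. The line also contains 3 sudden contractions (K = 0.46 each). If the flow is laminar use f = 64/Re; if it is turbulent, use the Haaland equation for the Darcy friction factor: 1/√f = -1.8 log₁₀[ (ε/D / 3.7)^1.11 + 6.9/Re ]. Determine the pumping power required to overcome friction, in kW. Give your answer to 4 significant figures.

P ≈ 125.0 kW

Reynolds number Re = ρVD/μ = 903.4 · 5.492 · 0.06387 / 0.254 = 1246.
Re < 2300 → laminar flow, so f = 64/Re = 64/1246 = 0.05138 (the turbulent correlation is not needed).
Total minor-loss coefficient ΣK = 3·0.46 = 1.38.
ΔP = [f·L/D + ΣK]·(ρV²/2) = [0.05138·646.2/0.06387 + 1.38]·(903.4·5.492²/2) = [519.8 + 1.38]·1.362e+04 = 7.101e+06 Pa.
Q = V·A = 5.492·0.003204 = 0.0176 m³/s.
Pumping power P = QΔP = 0.0176·7.101e+06 = 124950 W = 125.0 kW.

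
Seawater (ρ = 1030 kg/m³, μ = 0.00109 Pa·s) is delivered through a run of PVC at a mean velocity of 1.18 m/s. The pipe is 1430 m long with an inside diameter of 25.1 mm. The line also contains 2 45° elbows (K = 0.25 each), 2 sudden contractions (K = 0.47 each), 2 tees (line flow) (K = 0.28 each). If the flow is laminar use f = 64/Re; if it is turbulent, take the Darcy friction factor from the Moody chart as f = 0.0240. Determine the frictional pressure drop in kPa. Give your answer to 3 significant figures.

ΔP ≈ 982 kPa

Reynolds number Re = ρVD/μ = 1030 · 1.18 · 0.0251 / 0.00109 = 2.799e+04.
Re > 4000 → turbulent; use the Moody-chart value f = 0.0240.
Total minor-loss coefficient ΣK = 2·0.25 + 2·0.47 + 2·0.28 = 2.
ΔP = [f·L/D + ΣK]·(ρV²/2) = [0.024·1430/0.0251 + 2]·(1030·1.18²/2) = [1367 + 2]·717.1 = 9.819e+05 Pa.
ΔP = 9.819e+05 Pa = 982 kPa.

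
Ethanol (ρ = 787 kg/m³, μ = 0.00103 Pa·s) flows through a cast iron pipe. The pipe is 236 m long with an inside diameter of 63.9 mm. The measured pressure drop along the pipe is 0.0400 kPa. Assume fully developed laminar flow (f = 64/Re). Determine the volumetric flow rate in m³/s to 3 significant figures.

Q ≈ 6.73×10^-5 m³/s

For laminar flow, f = 64/Re with Re = ρVD/μ, so Darcy-Weisbach reduces to ΔP = 32μLV/D². Solving for V: V = ΔP·D²/(32μL) = 40·(0.0639)²/(32·0.00103·236) = 0.021 m/s.
Check: Re = ρVD/μ = 787·0.021·0.0639/0.00103 = 1025 < 2300, so the laminar assumption holds.
Q = V·A = 0.021·(π/4·0.0639²) = 6.734e-05 m³/s = 6.73×10^-5 m³/s.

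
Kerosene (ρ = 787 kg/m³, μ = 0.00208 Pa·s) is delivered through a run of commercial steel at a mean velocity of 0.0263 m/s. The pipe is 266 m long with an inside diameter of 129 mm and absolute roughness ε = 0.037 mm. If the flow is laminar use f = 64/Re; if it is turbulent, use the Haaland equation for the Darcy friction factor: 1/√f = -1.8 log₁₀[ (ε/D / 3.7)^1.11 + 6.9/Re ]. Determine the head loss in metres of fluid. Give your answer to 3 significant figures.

Reynolds number Re = ρVD/μ = 787 · 0.0263 · 0.129 / 0.00208 = 1284.
Re < 2300 → laminar flow, so f = 64/Re = 64/1284 = 0.04986 (the turbulent correlation is not needed).
Darcy-Weisbach: ΔP = f(L/D)(ρV²/2) = 0.04986·(266/0.129)·(787·0.0263²/2) = 0.04986·2062·0.2722 = 27.98 Pa.
Head loss h_f = ΔP/(ρg) = 27.98/(787·9.81) = 0.00362 m.

h_f ≈ 0.00362 m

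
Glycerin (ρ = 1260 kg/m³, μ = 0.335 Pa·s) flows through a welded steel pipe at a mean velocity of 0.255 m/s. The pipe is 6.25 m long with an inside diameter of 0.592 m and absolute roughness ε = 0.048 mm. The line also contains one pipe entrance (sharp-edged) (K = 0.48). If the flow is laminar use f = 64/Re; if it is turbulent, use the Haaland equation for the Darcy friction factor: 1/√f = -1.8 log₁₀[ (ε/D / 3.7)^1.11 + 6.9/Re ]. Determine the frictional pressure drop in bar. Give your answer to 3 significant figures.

ΔP ≈ 6.84×10^-4 bar

Reynolds number Re = ρVD/μ = 1260 · 0.255 · 0.592 / 0.335 = 567.8.
Re < 2300 → laminar flow, so f = 64/Re = 64/567.8 = 0.1127 (the turbulent correlation is not needed).
Total minor-loss coefficient ΣK = 1·0.48 = 0.48.
ΔP = [f·L/D + ΣK]·(ρV²/2) = [0.1127·6.25/0.592 + 0.48]·(1260·0.255²/2) = [1.19 + 0.48]·40.97 = 68.41 Pa.
ΔP = 68.41 Pa = 6.84×10^-4 bar.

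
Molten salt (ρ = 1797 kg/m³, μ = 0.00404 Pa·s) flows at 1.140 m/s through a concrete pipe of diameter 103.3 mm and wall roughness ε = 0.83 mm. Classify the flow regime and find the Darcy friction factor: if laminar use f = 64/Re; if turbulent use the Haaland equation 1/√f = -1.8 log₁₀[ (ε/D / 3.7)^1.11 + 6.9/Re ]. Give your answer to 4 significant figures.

Re = ρVD/μ = 1797·1.14·0.1033/0.00404 = 5.238e+04.
Re > 4000 → turbulent. ε/D = 0.00083/0.1033 = 0.00803; Haaland: 1/√f = -1.8 log₁₀[0.00111 + 0.000132] = 5.233, so f = 0.03651.

f ≈ 0.03651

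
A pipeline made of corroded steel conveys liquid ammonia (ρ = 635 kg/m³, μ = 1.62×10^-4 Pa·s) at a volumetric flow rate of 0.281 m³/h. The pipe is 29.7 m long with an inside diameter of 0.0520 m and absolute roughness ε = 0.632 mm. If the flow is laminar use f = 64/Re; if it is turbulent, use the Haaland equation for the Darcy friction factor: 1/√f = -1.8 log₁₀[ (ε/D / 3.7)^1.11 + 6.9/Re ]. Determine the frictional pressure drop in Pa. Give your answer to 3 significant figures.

Q = 0.281 m³/h = 0.281/3600 = 7.806e-05 m³/s.
Cross-sectional area A = πD²/4 = π(0.052)²/4 = 0.002124 m²; mean velocity V = Q/A = 7.806e-05/0.002124 = 0.03675 m/s.
Reynolds number Re = ρVD/μ = 635 · 0.03675 · 0.052 / 0.000162 = 7492.
Re > 4000 → turbulent. Relative roughness ε/D = 0.000632/0.052 = 0.0122. Haaland: 1/√f = -1.8 log₁₀[(0.0122/3.7)^1.11 + 6.9/7492] = -1.8 log₁₀[0.00175 + 0.000921] = 4.632, so f = 0.04662.
Darcy-Weisbach: ΔP = f(L/D)(ρV²/2) = 0.04662·(29.7/0.052)·(635·0.03675²/2) = 0.04662·571.2·0.4289 = 11.42 Pa.

ΔP ≈ 11.4 Pa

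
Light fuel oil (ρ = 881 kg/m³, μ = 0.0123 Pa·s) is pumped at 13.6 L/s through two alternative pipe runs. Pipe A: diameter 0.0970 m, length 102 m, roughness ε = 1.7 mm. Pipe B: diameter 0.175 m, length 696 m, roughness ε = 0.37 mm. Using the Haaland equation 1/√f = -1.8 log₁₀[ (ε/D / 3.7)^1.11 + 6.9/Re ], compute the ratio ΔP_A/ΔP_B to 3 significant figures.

Pipe A: V = Q/A = 0.0136/0.00739 = 1.84 m/s; Re = 1.279e+04; ε/D = 0.0175; Haaland → f = 0.04942; ΔP_A = f(L/D)(ρV²/2) = 7.753e+04 Pa.
Pipe B: V = Q/A = 0.0136/0.02405 = 0.5654 m/s; Re = 7087; ε/D = 0.00211; Haaland → f = 0.0364; ΔP_B = f(L/D)(ρV²/2) = 2.039e+04 Pa.
ΔP_A/ΔP_B = 7.753e+04/2.039e+04 = 3.80.

ΔP_A/ΔP_B ≈ 3.80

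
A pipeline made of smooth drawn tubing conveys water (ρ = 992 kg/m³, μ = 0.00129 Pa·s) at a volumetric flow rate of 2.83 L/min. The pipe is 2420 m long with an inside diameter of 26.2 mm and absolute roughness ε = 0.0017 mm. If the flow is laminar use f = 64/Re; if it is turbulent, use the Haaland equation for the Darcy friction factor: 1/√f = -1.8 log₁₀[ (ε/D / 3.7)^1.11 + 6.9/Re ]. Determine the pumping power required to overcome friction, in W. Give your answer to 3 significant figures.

P ≈ 0.601 W

Q = 2.83 L/min = 2.83/60000 = 4.717e-05 m³/s.
Cross-sectional area A = πD²/4 = π(0.0262)²/4 = 0.0005391 m²; mean velocity V = Q/A = 4.717e-05/0.0005391 = 0.08749 m/s.
Reynolds number Re = ρVD/μ = 992 · 0.08749 · 0.0262 / 0.00129 = 1763.
Re < 2300 → laminar flow, so f = 64/Re = 64/1763 = 0.03631 (the turbulent correlation is not needed).
Darcy-Weisbach: ΔP = f(L/D)(ρV²/2) = 0.03631·(2420/0.0262)·(992·0.08749²/2) = 0.03631·9.237e+04·3.796 = 1.273e+04 Pa.
Pumping power P = QΔP = 4.717e-05·1.273e+04 = 0.6005 W = 0.601 W.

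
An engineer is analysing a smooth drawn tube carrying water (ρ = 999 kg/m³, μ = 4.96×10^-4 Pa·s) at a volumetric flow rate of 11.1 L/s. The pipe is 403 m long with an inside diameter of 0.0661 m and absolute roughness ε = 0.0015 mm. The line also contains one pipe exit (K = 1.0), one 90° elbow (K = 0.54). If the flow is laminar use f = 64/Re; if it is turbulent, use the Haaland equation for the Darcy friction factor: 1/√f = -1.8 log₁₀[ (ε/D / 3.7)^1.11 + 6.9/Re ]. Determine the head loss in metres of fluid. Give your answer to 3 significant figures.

h_f ≈ 45.2 m

Q = 11.1 L/s = 11.1/1000 = 0.0111 m³/s.
Cross-sectional area A = πD²/4 = π(0.0661)²/4 = 0.003432 m²; mean velocity V = Q/A = 0.0111/0.003432 = 3.235 m/s.
Reynolds number Re = ρVD/μ = 999 · 3.235 · 0.0661 / 0.000496 = 4.306e+05.
Re > 4000 → turbulent. Relative roughness ε/D = 1.5e-06/0.0661 = 2.27e-05. Haaland: 1/√f = -1.8 log₁₀[(2.27e-05/3.7)^1.11 + 6.9/4.306e+05] = -1.8 log₁₀[1.64e-06 + 1.6e-05] = 8.555, so f = 0.01366.
Total minor-loss coefficient ΣK = 1·1 + 1·0.54 = 1.54.
ΔP = [f·L/D + ΣK]·(ρV²/2) = [0.01366·403/0.0661 + 1.54]·(999·3.235²/2) = [83.3 + 1.54]·5226 = 4.434e+05 Pa.
Head loss h_f = ΔP/(ρg) = 4.434e+05/(999·9.81) = 45.2 m.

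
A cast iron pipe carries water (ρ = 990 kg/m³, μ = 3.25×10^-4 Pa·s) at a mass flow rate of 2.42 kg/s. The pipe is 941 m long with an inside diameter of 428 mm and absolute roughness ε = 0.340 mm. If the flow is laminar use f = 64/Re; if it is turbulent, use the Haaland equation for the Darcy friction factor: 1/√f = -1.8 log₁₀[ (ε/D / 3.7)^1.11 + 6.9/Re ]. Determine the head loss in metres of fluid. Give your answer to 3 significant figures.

h_f ≈ 8.63×10^-4 m

A = πD²/4 = π(0.428)²/4 = 0.1439 m²; mean velocity V = ṁ/(ρA) = 2.42/(990 · 0.1439) = 0.01699 m/s.
Reynolds number Re = ρVD/μ = 990 · 0.01699 · 0.428 / 0.000325 = 2.215e+04.
Re > 4000 → turbulent. Relative roughness ε/D = 0.00034/0.428 = 0.000794. Haaland: 1/√f = -1.8 log₁₀[(0.000794/3.7)^1.11 + 6.9/2.215e+04] = -1.8 log₁₀[8.48e-05 + 0.000311] = 6.124, so f = 0.02667.
Darcy-Weisbach: ΔP = f(L/D)(ρV²/2) = 0.02667·(941/0.428)·(990·0.01699²/2) = 0.02667·2199·0.1429 = 8.378 Pa.
Head loss h_f = ΔP/(ρg) = 8.378/(990·9.81) = 8.63×10^-4 m.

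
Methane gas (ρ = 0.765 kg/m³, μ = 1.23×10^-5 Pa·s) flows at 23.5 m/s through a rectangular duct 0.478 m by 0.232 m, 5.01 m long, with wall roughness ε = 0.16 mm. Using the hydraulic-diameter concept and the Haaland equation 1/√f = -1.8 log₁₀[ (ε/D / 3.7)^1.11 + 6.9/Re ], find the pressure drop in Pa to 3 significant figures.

ΔP ≈ 60.1 Pa

Hydraulic diameter D_h = 4A/P = 4·(0.478·0.232)/(2·(0.478+0.232)) = 0.4436/1.42 = 0.3124 m.
Re = ρVD_h/μ = 0.765·23.5·0.3124/1.23e-05 = 4.566e+05.
ε/D_h = 0.00016/0.3124 = 0.000512; Haaland gives 1/√f = -1.8 log₁₀[5.21e-05+1.51e-05] = 7.511, so f = 0.01773.
ΔP = f(L/D_h)(ρV²/2) = 0.01773·5.01/0.3124·211.2 = 60.06 Pa.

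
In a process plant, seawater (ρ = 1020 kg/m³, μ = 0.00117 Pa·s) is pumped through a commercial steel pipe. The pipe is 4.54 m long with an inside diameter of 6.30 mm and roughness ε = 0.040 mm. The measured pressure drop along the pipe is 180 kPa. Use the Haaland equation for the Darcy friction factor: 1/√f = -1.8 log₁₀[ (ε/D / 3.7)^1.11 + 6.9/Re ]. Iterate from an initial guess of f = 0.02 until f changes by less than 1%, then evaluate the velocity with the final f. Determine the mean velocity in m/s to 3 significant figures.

V ≈ 3.68 m/s

Rearranging Darcy-Weisbach: V = √(2·ΔP·D/(f·L·ρ)). With ε/D = 4e-05/0.0063 = 0.00635, iterate starting from f = 0.02:
  f = 0.02 → V = √(2·1.8e+05·0.0063/(0.02·4.54·1020)) = 4.949 m/s; Re = ρVD/μ = 2.718e+04; f → 0.03531
  f = 0.03531 → V = 3.724 m/s; Re = 2.045e+04; f → 0.03608
  f = 0.03608 → V = 3.684 m/s; Re = 2.024e+04; f → 0.03611
Converged (Δf/f < 1%). With the final f = 0.03611: V = √(2·1.8e+05·0.0063/(0.03611·4.54·1020)) = 3.683 m/s.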